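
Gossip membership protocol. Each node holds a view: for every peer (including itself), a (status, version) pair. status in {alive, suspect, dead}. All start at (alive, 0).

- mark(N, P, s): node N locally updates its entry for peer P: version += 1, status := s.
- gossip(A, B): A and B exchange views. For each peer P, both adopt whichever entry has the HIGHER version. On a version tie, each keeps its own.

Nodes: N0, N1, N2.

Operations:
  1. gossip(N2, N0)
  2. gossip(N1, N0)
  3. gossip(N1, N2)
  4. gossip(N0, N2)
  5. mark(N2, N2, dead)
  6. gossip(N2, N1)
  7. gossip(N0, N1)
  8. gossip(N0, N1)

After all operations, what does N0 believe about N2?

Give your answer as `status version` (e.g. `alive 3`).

Op 1: gossip N2<->N0 -> N2.N0=(alive,v0) N2.N1=(alive,v0) N2.N2=(alive,v0) | N0.N0=(alive,v0) N0.N1=(alive,v0) N0.N2=(alive,v0)
Op 2: gossip N1<->N0 -> N1.N0=(alive,v0) N1.N1=(alive,v0) N1.N2=(alive,v0) | N0.N0=(alive,v0) N0.N1=(alive,v0) N0.N2=(alive,v0)
Op 3: gossip N1<->N2 -> N1.N0=(alive,v0) N1.N1=(alive,v0) N1.N2=(alive,v0) | N2.N0=(alive,v0) N2.N1=(alive,v0) N2.N2=(alive,v0)
Op 4: gossip N0<->N2 -> N0.N0=(alive,v0) N0.N1=(alive,v0) N0.N2=(alive,v0) | N2.N0=(alive,v0) N2.N1=(alive,v0) N2.N2=(alive,v0)
Op 5: N2 marks N2=dead -> (dead,v1)
Op 6: gossip N2<->N1 -> N2.N0=(alive,v0) N2.N1=(alive,v0) N2.N2=(dead,v1) | N1.N0=(alive,v0) N1.N1=(alive,v0) N1.N2=(dead,v1)
Op 7: gossip N0<->N1 -> N0.N0=(alive,v0) N0.N1=(alive,v0) N0.N2=(dead,v1) | N1.N0=(alive,v0) N1.N1=(alive,v0) N1.N2=(dead,v1)
Op 8: gossip N0<->N1 -> N0.N0=(alive,v0) N0.N1=(alive,v0) N0.N2=(dead,v1) | N1.N0=(alive,v0) N1.N1=(alive,v0) N1.N2=(dead,v1)

Answer: dead 1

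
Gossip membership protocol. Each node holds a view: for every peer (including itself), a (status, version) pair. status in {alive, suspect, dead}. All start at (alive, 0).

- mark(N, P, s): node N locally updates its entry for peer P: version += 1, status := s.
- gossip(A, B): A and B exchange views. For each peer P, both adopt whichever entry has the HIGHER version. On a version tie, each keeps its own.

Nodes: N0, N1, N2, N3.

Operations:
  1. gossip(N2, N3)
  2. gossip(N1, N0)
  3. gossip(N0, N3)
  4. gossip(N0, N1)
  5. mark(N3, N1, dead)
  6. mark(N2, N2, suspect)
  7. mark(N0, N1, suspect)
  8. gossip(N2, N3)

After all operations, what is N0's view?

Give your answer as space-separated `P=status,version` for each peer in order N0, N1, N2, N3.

Op 1: gossip N2<->N3 -> N2.N0=(alive,v0) N2.N1=(alive,v0) N2.N2=(alive,v0) N2.N3=(alive,v0) | N3.N0=(alive,v0) N3.N1=(alive,v0) N3.N2=(alive,v0) N3.N3=(alive,v0)
Op 2: gossip N1<->N0 -> N1.N0=(alive,v0) N1.N1=(alive,v0) N1.N2=(alive,v0) N1.N3=(alive,v0) | N0.N0=(alive,v0) N0.N1=(alive,v0) N0.N2=(alive,v0) N0.N3=(alive,v0)
Op 3: gossip N0<->N3 -> N0.N0=(alive,v0) N0.N1=(alive,v0) N0.N2=(alive,v0) N0.N3=(alive,v0) | N3.N0=(alive,v0) N3.N1=(alive,v0) N3.N2=(alive,v0) N3.N3=(alive,v0)
Op 4: gossip N0<->N1 -> N0.N0=(alive,v0) N0.N1=(alive,v0) N0.N2=(alive,v0) N0.N3=(alive,v0) | N1.N0=(alive,v0) N1.N1=(alive,v0) N1.N2=(alive,v0) N1.N3=(alive,v0)
Op 5: N3 marks N1=dead -> (dead,v1)
Op 6: N2 marks N2=suspect -> (suspect,v1)
Op 7: N0 marks N1=suspect -> (suspect,v1)
Op 8: gossip N2<->N3 -> N2.N0=(alive,v0) N2.N1=(dead,v1) N2.N2=(suspect,v1) N2.N3=(alive,v0) | N3.N0=(alive,v0) N3.N1=(dead,v1) N3.N2=(suspect,v1) N3.N3=(alive,v0)

Answer: N0=alive,0 N1=suspect,1 N2=alive,0 N3=alive,0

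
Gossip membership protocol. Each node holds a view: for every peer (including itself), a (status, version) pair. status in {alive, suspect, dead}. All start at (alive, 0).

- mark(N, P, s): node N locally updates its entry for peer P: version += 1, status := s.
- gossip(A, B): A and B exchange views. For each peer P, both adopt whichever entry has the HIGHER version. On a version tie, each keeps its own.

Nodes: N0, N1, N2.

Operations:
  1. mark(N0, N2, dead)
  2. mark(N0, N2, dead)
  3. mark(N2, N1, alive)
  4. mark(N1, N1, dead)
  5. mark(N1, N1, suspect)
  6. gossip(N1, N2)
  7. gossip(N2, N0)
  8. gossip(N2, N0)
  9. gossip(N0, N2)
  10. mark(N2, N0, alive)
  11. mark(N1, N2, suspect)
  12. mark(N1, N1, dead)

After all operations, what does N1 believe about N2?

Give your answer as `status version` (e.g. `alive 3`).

Answer: suspect 1

Derivation:
Op 1: N0 marks N2=dead -> (dead,v1)
Op 2: N0 marks N2=dead -> (dead,v2)
Op 3: N2 marks N1=alive -> (alive,v1)
Op 4: N1 marks N1=dead -> (dead,v1)
Op 5: N1 marks N1=suspect -> (suspect,v2)
Op 6: gossip N1<->N2 -> N1.N0=(alive,v0) N1.N1=(suspect,v2) N1.N2=(alive,v0) | N2.N0=(alive,v0) N2.N1=(suspect,v2) N2.N2=(alive,v0)
Op 7: gossip N2<->N0 -> N2.N0=(alive,v0) N2.N1=(suspect,v2) N2.N2=(dead,v2) | N0.N0=(alive,v0) N0.N1=(suspect,v2) N0.N2=(dead,v2)
Op 8: gossip N2<->N0 -> N2.N0=(alive,v0) N2.N1=(suspect,v2) N2.N2=(dead,v2) | N0.N0=(alive,v0) N0.N1=(suspect,v2) N0.N2=(dead,v2)
Op 9: gossip N0<->N2 -> N0.N0=(alive,v0) N0.N1=(suspect,v2) N0.N2=(dead,v2) | N2.N0=(alive,v0) N2.N1=(suspect,v2) N2.N2=(dead,v2)
Op 10: N2 marks N0=alive -> (alive,v1)
Op 11: N1 marks N2=suspect -> (suspect,v1)
Op 12: N1 marks N1=dead -> (dead,v3)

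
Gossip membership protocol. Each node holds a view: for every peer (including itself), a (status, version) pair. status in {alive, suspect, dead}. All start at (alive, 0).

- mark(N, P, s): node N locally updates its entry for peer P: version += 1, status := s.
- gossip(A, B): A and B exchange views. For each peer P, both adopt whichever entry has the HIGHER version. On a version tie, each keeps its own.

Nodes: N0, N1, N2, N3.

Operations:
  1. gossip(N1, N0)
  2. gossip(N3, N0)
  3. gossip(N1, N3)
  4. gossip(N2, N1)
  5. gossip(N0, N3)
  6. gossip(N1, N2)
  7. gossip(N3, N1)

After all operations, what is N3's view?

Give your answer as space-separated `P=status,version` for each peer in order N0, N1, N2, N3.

Op 1: gossip N1<->N0 -> N1.N0=(alive,v0) N1.N1=(alive,v0) N1.N2=(alive,v0) N1.N3=(alive,v0) | N0.N0=(alive,v0) N0.N1=(alive,v0) N0.N2=(alive,v0) N0.N3=(alive,v0)
Op 2: gossip N3<->N0 -> N3.N0=(alive,v0) N3.N1=(alive,v0) N3.N2=(alive,v0) N3.N3=(alive,v0) | N0.N0=(alive,v0) N0.N1=(alive,v0) N0.N2=(alive,v0) N0.N3=(alive,v0)
Op 3: gossip N1<->N3 -> N1.N0=(alive,v0) N1.N1=(alive,v0) N1.N2=(alive,v0) N1.N3=(alive,v0) | N3.N0=(alive,v0) N3.N1=(alive,v0) N3.N2=(alive,v0) N3.N3=(alive,v0)
Op 4: gossip N2<->N1 -> N2.N0=(alive,v0) N2.N1=(alive,v0) N2.N2=(alive,v0) N2.N3=(alive,v0) | N1.N0=(alive,v0) N1.N1=(alive,v0) N1.N2=(alive,v0) N1.N3=(alive,v0)
Op 5: gossip N0<->N3 -> N0.N0=(alive,v0) N0.N1=(alive,v0) N0.N2=(alive,v0) N0.N3=(alive,v0) | N3.N0=(alive,v0) N3.N1=(alive,v0) N3.N2=(alive,v0) N3.N3=(alive,v0)
Op 6: gossip N1<->N2 -> N1.N0=(alive,v0) N1.N1=(alive,v0) N1.N2=(alive,v0) N1.N3=(alive,v0) | N2.N0=(alive,v0) N2.N1=(alive,v0) N2.N2=(alive,v0) N2.N3=(alive,v0)
Op 7: gossip N3<->N1 -> N3.N0=(alive,v0) N3.N1=(alive,v0) N3.N2=(alive,v0) N3.N3=(alive,v0) | N1.N0=(alive,v0) N1.N1=(alive,v0) N1.N2=(alive,v0) N1.N3=(alive,v0)

Answer: N0=alive,0 N1=alive,0 N2=alive,0 N3=alive,0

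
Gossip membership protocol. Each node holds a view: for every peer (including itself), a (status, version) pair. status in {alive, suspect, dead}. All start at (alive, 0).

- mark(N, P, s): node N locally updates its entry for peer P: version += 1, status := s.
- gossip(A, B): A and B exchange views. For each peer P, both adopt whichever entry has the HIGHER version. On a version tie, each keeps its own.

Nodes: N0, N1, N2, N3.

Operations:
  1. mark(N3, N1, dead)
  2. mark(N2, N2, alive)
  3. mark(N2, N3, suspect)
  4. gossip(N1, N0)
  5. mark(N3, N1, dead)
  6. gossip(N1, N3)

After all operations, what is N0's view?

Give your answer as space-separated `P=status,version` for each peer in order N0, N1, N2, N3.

Answer: N0=alive,0 N1=alive,0 N2=alive,0 N3=alive,0

Derivation:
Op 1: N3 marks N1=dead -> (dead,v1)
Op 2: N2 marks N2=alive -> (alive,v1)
Op 3: N2 marks N3=suspect -> (suspect,v1)
Op 4: gossip N1<->N0 -> N1.N0=(alive,v0) N1.N1=(alive,v0) N1.N2=(alive,v0) N1.N3=(alive,v0) | N0.N0=(alive,v0) N0.N1=(alive,v0) N0.N2=(alive,v0) N0.N3=(alive,v0)
Op 5: N3 marks N1=dead -> (dead,v2)
Op 6: gossip N1<->N3 -> N1.N0=(alive,v0) N1.N1=(dead,v2) N1.N2=(alive,v0) N1.N3=(alive,v0) | N3.N0=(alive,v0) N3.N1=(dead,v2) N3.N2=(alive,v0) N3.N3=(alive,v0)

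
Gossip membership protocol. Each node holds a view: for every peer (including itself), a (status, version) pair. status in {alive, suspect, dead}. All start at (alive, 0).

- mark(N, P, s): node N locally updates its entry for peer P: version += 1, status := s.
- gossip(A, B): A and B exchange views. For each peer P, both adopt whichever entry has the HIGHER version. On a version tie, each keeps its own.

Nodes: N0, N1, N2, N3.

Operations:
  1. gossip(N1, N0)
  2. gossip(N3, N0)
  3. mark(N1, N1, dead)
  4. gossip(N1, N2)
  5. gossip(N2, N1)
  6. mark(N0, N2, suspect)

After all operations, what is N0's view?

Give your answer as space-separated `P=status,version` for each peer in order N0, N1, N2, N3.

Answer: N0=alive,0 N1=alive,0 N2=suspect,1 N3=alive,0

Derivation:
Op 1: gossip N1<->N0 -> N1.N0=(alive,v0) N1.N1=(alive,v0) N1.N2=(alive,v0) N1.N3=(alive,v0) | N0.N0=(alive,v0) N0.N1=(alive,v0) N0.N2=(alive,v0) N0.N3=(alive,v0)
Op 2: gossip N3<->N0 -> N3.N0=(alive,v0) N3.N1=(alive,v0) N3.N2=(alive,v0) N3.N3=(alive,v0) | N0.N0=(alive,v0) N0.N1=(alive,v0) N0.N2=(alive,v0) N0.N3=(alive,v0)
Op 3: N1 marks N1=dead -> (dead,v1)
Op 4: gossip N1<->N2 -> N1.N0=(alive,v0) N1.N1=(dead,v1) N1.N2=(alive,v0) N1.N3=(alive,v0) | N2.N0=(alive,v0) N2.N1=(dead,v1) N2.N2=(alive,v0) N2.N3=(alive,v0)
Op 5: gossip N2<->N1 -> N2.N0=(alive,v0) N2.N1=(dead,v1) N2.N2=(alive,v0) N2.N3=(alive,v0) | N1.N0=(alive,v0) N1.N1=(dead,v1) N1.N2=(alive,v0) N1.N3=(alive,v0)
Op 6: N0 marks N2=suspect -> (suspect,v1)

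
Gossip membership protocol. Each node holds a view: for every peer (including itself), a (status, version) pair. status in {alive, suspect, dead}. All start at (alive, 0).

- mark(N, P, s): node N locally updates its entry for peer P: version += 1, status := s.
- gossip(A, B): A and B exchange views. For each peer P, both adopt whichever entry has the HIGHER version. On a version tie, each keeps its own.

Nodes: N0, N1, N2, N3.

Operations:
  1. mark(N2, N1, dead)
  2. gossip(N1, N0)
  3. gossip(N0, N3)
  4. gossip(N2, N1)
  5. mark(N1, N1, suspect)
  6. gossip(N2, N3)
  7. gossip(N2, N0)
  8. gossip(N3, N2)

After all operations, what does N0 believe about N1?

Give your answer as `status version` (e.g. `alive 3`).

Op 1: N2 marks N1=dead -> (dead,v1)
Op 2: gossip N1<->N0 -> N1.N0=(alive,v0) N1.N1=(alive,v0) N1.N2=(alive,v0) N1.N3=(alive,v0) | N0.N0=(alive,v0) N0.N1=(alive,v0) N0.N2=(alive,v0) N0.N3=(alive,v0)
Op 3: gossip N0<->N3 -> N0.N0=(alive,v0) N0.N1=(alive,v0) N0.N2=(alive,v0) N0.N3=(alive,v0) | N3.N0=(alive,v0) N3.N1=(alive,v0) N3.N2=(alive,v0) N3.N3=(alive,v0)
Op 4: gossip N2<->N1 -> N2.N0=(alive,v0) N2.N1=(dead,v1) N2.N2=(alive,v0) N2.N3=(alive,v0) | N1.N0=(alive,v0) N1.N1=(dead,v1) N1.N2=(alive,v0) N1.N3=(alive,v0)
Op 5: N1 marks N1=suspect -> (suspect,v2)
Op 6: gossip N2<->N3 -> N2.N0=(alive,v0) N2.N1=(dead,v1) N2.N2=(alive,v0) N2.N3=(alive,v0) | N3.N0=(alive,v0) N3.N1=(dead,v1) N3.N2=(alive,v0) N3.N3=(alive,v0)
Op 7: gossip N2<->N0 -> N2.N0=(alive,v0) N2.N1=(dead,v1) N2.N2=(alive,v0) N2.N3=(alive,v0) | N0.N0=(alive,v0) N0.N1=(dead,v1) N0.N2=(alive,v0) N0.N3=(alive,v0)
Op 8: gossip N3<->N2 -> N3.N0=(alive,v0) N3.N1=(dead,v1) N3.N2=(alive,v0) N3.N3=(alive,v0) | N2.N0=(alive,v0) N2.N1=(dead,v1) N2.N2=(alive,v0) N2.N3=(alive,v0)

Answer: dead 1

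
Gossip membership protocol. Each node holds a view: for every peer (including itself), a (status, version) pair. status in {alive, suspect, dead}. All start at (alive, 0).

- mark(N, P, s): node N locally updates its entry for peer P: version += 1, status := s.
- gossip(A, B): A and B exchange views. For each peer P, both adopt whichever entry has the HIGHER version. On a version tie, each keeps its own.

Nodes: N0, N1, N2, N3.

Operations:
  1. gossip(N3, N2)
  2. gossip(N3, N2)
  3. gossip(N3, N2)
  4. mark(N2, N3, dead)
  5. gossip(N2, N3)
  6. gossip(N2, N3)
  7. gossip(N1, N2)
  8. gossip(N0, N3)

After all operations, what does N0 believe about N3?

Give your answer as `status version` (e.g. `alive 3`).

Op 1: gossip N3<->N2 -> N3.N0=(alive,v0) N3.N1=(alive,v0) N3.N2=(alive,v0) N3.N3=(alive,v0) | N2.N0=(alive,v0) N2.N1=(alive,v0) N2.N2=(alive,v0) N2.N3=(alive,v0)
Op 2: gossip N3<->N2 -> N3.N0=(alive,v0) N3.N1=(alive,v0) N3.N2=(alive,v0) N3.N3=(alive,v0) | N2.N0=(alive,v0) N2.N1=(alive,v0) N2.N2=(alive,v0) N2.N3=(alive,v0)
Op 3: gossip N3<->N2 -> N3.N0=(alive,v0) N3.N1=(alive,v0) N3.N2=(alive,v0) N3.N3=(alive,v0) | N2.N0=(alive,v0) N2.N1=(alive,v0) N2.N2=(alive,v0) N2.N3=(alive,v0)
Op 4: N2 marks N3=dead -> (dead,v1)
Op 5: gossip N2<->N3 -> N2.N0=(alive,v0) N2.N1=(alive,v0) N2.N2=(alive,v0) N2.N3=(dead,v1) | N3.N0=(alive,v0) N3.N1=(alive,v0) N3.N2=(alive,v0) N3.N3=(dead,v1)
Op 6: gossip N2<->N3 -> N2.N0=(alive,v0) N2.N1=(alive,v0) N2.N2=(alive,v0) N2.N3=(dead,v1) | N3.N0=(alive,v0) N3.N1=(alive,v0) N3.N2=(alive,v0) N3.N3=(dead,v1)
Op 7: gossip N1<->N2 -> N1.N0=(alive,v0) N1.N1=(alive,v0) N1.N2=(alive,v0) N1.N3=(dead,v1) | N2.N0=(alive,v0) N2.N1=(alive,v0) N2.N2=(alive,v0) N2.N3=(dead,v1)
Op 8: gossip N0<->N3 -> N0.N0=(alive,v0) N0.N1=(alive,v0) N0.N2=(alive,v0) N0.N3=(dead,v1) | N3.N0=(alive,v0) N3.N1=(alive,v0) N3.N2=(alive,v0) N3.N3=(dead,v1)

Answer: dead 1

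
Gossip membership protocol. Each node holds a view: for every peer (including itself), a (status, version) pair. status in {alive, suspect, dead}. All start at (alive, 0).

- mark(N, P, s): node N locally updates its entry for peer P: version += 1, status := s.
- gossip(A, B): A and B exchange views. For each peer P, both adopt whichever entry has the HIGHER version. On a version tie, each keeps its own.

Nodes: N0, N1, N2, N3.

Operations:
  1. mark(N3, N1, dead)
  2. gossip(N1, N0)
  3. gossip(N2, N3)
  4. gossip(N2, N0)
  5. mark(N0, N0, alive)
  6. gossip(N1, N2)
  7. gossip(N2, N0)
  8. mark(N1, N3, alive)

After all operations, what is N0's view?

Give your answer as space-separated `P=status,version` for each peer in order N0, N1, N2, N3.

Op 1: N3 marks N1=dead -> (dead,v1)
Op 2: gossip N1<->N0 -> N1.N0=(alive,v0) N1.N1=(alive,v0) N1.N2=(alive,v0) N1.N3=(alive,v0) | N0.N0=(alive,v0) N0.N1=(alive,v0) N0.N2=(alive,v0) N0.N3=(alive,v0)
Op 3: gossip N2<->N3 -> N2.N0=(alive,v0) N2.N1=(dead,v1) N2.N2=(alive,v0) N2.N3=(alive,v0) | N3.N0=(alive,v0) N3.N1=(dead,v1) N3.N2=(alive,v0) N3.N3=(alive,v0)
Op 4: gossip N2<->N0 -> N2.N0=(alive,v0) N2.N1=(dead,v1) N2.N2=(alive,v0) N2.N3=(alive,v0) | N0.N0=(alive,v0) N0.N1=(dead,v1) N0.N2=(alive,v0) N0.N3=(alive,v0)
Op 5: N0 marks N0=alive -> (alive,v1)
Op 6: gossip N1<->N2 -> N1.N0=(alive,v0) N1.N1=(dead,v1) N1.N2=(alive,v0) N1.N3=(alive,v0) | N2.N0=(alive,v0) N2.N1=(dead,v1) N2.N2=(alive,v0) N2.N3=(alive,v0)
Op 7: gossip N2<->N0 -> N2.N0=(alive,v1) N2.N1=(dead,v1) N2.N2=(alive,v0) N2.N3=(alive,v0) | N0.N0=(alive,v1) N0.N1=(dead,v1) N0.N2=(alive,v0) N0.N3=(alive,v0)
Op 8: N1 marks N3=alive -> (alive,v1)

Answer: N0=alive,1 N1=dead,1 N2=alive,0 N3=alive,0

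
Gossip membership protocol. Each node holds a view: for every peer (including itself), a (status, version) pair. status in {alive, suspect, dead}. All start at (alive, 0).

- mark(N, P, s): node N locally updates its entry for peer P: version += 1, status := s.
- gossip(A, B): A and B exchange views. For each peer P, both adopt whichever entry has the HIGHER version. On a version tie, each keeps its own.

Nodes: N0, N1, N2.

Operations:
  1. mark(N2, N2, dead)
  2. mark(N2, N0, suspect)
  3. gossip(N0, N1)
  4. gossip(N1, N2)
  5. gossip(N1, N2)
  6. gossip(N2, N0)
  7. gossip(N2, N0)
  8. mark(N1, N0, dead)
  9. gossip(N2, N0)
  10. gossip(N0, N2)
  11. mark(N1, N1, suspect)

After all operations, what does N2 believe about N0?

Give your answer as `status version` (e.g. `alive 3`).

Answer: suspect 1

Derivation:
Op 1: N2 marks N2=dead -> (dead,v1)
Op 2: N2 marks N0=suspect -> (suspect,v1)
Op 3: gossip N0<->N1 -> N0.N0=(alive,v0) N0.N1=(alive,v0) N0.N2=(alive,v0) | N1.N0=(alive,v0) N1.N1=(alive,v0) N1.N2=(alive,v0)
Op 4: gossip N1<->N2 -> N1.N0=(suspect,v1) N1.N1=(alive,v0) N1.N2=(dead,v1) | N2.N0=(suspect,v1) N2.N1=(alive,v0) N2.N2=(dead,v1)
Op 5: gossip N1<->N2 -> N1.N0=(suspect,v1) N1.N1=(alive,v0) N1.N2=(dead,v1) | N2.N0=(suspect,v1) N2.N1=(alive,v0) N2.N2=(dead,v1)
Op 6: gossip N2<->N0 -> N2.N0=(suspect,v1) N2.N1=(alive,v0) N2.N2=(dead,v1) | N0.N0=(suspect,v1) N0.N1=(alive,v0) N0.N2=(dead,v1)
Op 7: gossip N2<->N0 -> N2.N0=(suspect,v1) N2.N1=(alive,v0) N2.N2=(dead,v1) | N0.N0=(suspect,v1) N0.N1=(alive,v0) N0.N2=(dead,v1)
Op 8: N1 marks N0=dead -> (dead,v2)
Op 9: gossip N2<->N0 -> N2.N0=(suspect,v1) N2.N1=(alive,v0) N2.N2=(dead,v1) | N0.N0=(suspect,v1) N0.N1=(alive,v0) N0.N2=(dead,v1)
Op 10: gossip N0<->N2 -> N0.N0=(suspect,v1) N0.N1=(alive,v0) N0.N2=(dead,v1) | N2.N0=(suspect,v1) N2.N1=(alive,v0) N2.N2=(dead,v1)
Op 11: N1 marks N1=suspect -> (suspect,v1)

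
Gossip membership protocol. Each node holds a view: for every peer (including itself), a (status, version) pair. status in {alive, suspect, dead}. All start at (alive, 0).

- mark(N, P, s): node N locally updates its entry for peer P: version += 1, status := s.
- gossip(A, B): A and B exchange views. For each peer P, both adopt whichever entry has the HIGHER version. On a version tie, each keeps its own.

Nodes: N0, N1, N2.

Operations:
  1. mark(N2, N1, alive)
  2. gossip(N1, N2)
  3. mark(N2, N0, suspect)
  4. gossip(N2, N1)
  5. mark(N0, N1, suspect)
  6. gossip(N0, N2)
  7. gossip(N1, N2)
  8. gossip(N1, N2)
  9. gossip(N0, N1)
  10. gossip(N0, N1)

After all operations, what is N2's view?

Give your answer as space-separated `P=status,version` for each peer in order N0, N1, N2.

Op 1: N2 marks N1=alive -> (alive,v1)
Op 2: gossip N1<->N2 -> N1.N0=(alive,v0) N1.N1=(alive,v1) N1.N2=(alive,v0) | N2.N0=(alive,v0) N2.N1=(alive,v1) N2.N2=(alive,v0)
Op 3: N2 marks N0=suspect -> (suspect,v1)
Op 4: gossip N2<->N1 -> N2.N0=(suspect,v1) N2.N1=(alive,v1) N2.N2=(alive,v0) | N1.N0=(suspect,v1) N1.N1=(alive,v1) N1.N2=(alive,v0)
Op 5: N0 marks N1=suspect -> (suspect,v1)
Op 6: gossip N0<->N2 -> N0.N0=(suspect,v1) N0.N1=(suspect,v1) N0.N2=(alive,v0) | N2.N0=(suspect,v1) N2.N1=(alive,v1) N2.N2=(alive,v0)
Op 7: gossip N1<->N2 -> N1.N0=(suspect,v1) N1.N1=(alive,v1) N1.N2=(alive,v0) | N2.N0=(suspect,v1) N2.N1=(alive,v1) N2.N2=(alive,v0)
Op 8: gossip N1<->N2 -> N1.N0=(suspect,v1) N1.N1=(alive,v1) N1.N2=(alive,v0) | N2.N0=(suspect,v1) N2.N1=(alive,v1) N2.N2=(alive,v0)
Op 9: gossip N0<->N1 -> N0.N0=(suspect,v1) N0.N1=(suspect,v1) N0.N2=(alive,v0) | N1.N0=(suspect,v1) N1.N1=(alive,v1) N1.N2=(alive,v0)
Op 10: gossip N0<->N1 -> N0.N0=(suspect,v1) N0.N1=(suspect,v1) N0.N2=(alive,v0) | N1.N0=(suspect,v1) N1.N1=(alive,v1) N1.N2=(alive,v0)

Answer: N0=suspect,1 N1=alive,1 N2=alive,0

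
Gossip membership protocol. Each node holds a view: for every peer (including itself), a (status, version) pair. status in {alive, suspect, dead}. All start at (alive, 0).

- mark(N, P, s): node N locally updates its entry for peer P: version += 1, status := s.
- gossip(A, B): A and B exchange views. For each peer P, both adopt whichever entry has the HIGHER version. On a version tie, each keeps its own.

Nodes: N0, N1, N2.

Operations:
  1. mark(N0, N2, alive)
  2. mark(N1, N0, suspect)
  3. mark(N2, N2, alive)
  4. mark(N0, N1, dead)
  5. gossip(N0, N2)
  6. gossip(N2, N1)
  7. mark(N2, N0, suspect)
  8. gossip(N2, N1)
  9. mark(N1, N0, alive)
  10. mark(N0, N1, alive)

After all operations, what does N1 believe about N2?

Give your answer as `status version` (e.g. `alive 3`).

Op 1: N0 marks N2=alive -> (alive,v1)
Op 2: N1 marks N0=suspect -> (suspect,v1)
Op 3: N2 marks N2=alive -> (alive,v1)
Op 4: N0 marks N1=dead -> (dead,v1)
Op 5: gossip N0<->N2 -> N0.N0=(alive,v0) N0.N1=(dead,v1) N0.N2=(alive,v1) | N2.N0=(alive,v0) N2.N1=(dead,v1) N2.N2=(alive,v1)
Op 6: gossip N2<->N1 -> N2.N0=(suspect,v1) N2.N1=(dead,v1) N2.N2=(alive,v1) | N1.N0=(suspect,v1) N1.N1=(dead,v1) N1.N2=(alive,v1)
Op 7: N2 marks N0=suspect -> (suspect,v2)
Op 8: gossip N2<->N1 -> N2.N0=(suspect,v2) N2.N1=(dead,v1) N2.N2=(alive,v1) | N1.N0=(suspect,v2) N1.N1=(dead,v1) N1.N2=(alive,v1)
Op 9: N1 marks N0=alive -> (alive,v3)
Op 10: N0 marks N1=alive -> (alive,v2)

Answer: alive 1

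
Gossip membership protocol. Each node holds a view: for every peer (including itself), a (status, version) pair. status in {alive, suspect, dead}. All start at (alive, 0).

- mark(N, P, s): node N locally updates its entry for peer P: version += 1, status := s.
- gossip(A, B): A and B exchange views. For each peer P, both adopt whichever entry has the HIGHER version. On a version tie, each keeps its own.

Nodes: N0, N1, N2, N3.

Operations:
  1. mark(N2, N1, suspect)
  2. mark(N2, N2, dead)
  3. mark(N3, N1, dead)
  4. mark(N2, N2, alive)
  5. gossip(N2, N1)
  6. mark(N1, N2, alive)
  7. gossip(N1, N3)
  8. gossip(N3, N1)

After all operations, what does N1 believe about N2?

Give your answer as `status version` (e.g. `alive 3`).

Op 1: N2 marks N1=suspect -> (suspect,v1)
Op 2: N2 marks N2=dead -> (dead,v1)
Op 3: N3 marks N1=dead -> (dead,v1)
Op 4: N2 marks N2=alive -> (alive,v2)
Op 5: gossip N2<->N1 -> N2.N0=(alive,v0) N2.N1=(suspect,v1) N2.N2=(alive,v2) N2.N3=(alive,v0) | N1.N0=(alive,v0) N1.N1=(suspect,v1) N1.N2=(alive,v2) N1.N3=(alive,v0)
Op 6: N1 marks N2=alive -> (alive,v3)
Op 7: gossip N1<->N3 -> N1.N0=(alive,v0) N1.N1=(suspect,v1) N1.N2=(alive,v3) N1.N3=(alive,v0) | N3.N0=(alive,v0) N3.N1=(dead,v1) N3.N2=(alive,v3) N3.N3=(alive,v0)
Op 8: gossip N3<->N1 -> N3.N0=(alive,v0) N3.N1=(dead,v1) N3.N2=(alive,v3) N3.N3=(alive,v0) | N1.N0=(alive,v0) N1.N1=(suspect,v1) N1.N2=(alive,v3) N1.N3=(alive,v0)

Answer: alive 3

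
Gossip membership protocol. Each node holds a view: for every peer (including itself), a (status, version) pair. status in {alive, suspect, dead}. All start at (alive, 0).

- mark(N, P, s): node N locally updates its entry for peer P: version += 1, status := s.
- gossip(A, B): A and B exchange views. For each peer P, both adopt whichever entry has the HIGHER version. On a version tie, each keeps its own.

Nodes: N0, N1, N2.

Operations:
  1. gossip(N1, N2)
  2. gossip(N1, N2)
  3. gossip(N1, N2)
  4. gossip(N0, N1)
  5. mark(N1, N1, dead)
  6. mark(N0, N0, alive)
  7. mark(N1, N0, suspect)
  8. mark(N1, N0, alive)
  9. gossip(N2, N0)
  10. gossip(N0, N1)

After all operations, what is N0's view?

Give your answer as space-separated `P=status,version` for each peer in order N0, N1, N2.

Answer: N0=alive,2 N1=dead,1 N2=alive,0

Derivation:
Op 1: gossip N1<->N2 -> N1.N0=(alive,v0) N1.N1=(alive,v0) N1.N2=(alive,v0) | N2.N0=(alive,v0) N2.N1=(alive,v0) N2.N2=(alive,v0)
Op 2: gossip N1<->N2 -> N1.N0=(alive,v0) N1.N1=(alive,v0) N1.N2=(alive,v0) | N2.N0=(alive,v0) N2.N1=(alive,v0) N2.N2=(alive,v0)
Op 3: gossip N1<->N2 -> N1.N0=(alive,v0) N1.N1=(alive,v0) N1.N2=(alive,v0) | N2.N0=(alive,v0) N2.N1=(alive,v0) N2.N2=(alive,v0)
Op 4: gossip N0<->N1 -> N0.N0=(alive,v0) N0.N1=(alive,v0) N0.N2=(alive,v0) | N1.N0=(alive,v0) N1.N1=(alive,v0) N1.N2=(alive,v0)
Op 5: N1 marks N1=dead -> (dead,v1)
Op 6: N0 marks N0=alive -> (alive,v1)
Op 7: N1 marks N0=suspect -> (suspect,v1)
Op 8: N1 marks N0=alive -> (alive,v2)
Op 9: gossip N2<->N0 -> N2.N0=(alive,v1) N2.N1=(alive,v0) N2.N2=(alive,v0) | N0.N0=(alive,v1) N0.N1=(alive,v0) N0.N2=(alive,v0)
Op 10: gossip N0<->N1 -> N0.N0=(alive,v2) N0.N1=(dead,v1) N0.N2=(alive,v0) | N1.N0=(alive,v2) N1.N1=(dead,v1) N1.N2=(alive,v0)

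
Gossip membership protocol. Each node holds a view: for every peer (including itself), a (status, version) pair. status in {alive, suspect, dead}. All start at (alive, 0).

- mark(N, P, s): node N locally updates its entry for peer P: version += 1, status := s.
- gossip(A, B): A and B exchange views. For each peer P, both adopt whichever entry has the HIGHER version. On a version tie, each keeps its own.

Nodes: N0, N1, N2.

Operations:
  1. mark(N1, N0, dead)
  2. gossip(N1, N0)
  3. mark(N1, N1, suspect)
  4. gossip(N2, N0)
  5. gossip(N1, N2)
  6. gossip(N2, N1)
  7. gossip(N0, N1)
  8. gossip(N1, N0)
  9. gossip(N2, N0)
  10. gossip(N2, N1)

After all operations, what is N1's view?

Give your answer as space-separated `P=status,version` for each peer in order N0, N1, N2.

Op 1: N1 marks N0=dead -> (dead,v1)
Op 2: gossip N1<->N0 -> N1.N0=(dead,v1) N1.N1=(alive,v0) N1.N2=(alive,v0) | N0.N0=(dead,v1) N0.N1=(alive,v0) N0.N2=(alive,v0)
Op 3: N1 marks N1=suspect -> (suspect,v1)
Op 4: gossip N2<->N0 -> N2.N0=(dead,v1) N2.N1=(alive,v0) N2.N2=(alive,v0) | N0.N0=(dead,v1) N0.N1=(alive,v0) N0.N2=(alive,v0)
Op 5: gossip N1<->N2 -> N1.N0=(dead,v1) N1.N1=(suspect,v1) N1.N2=(alive,v0) | N2.N0=(dead,v1) N2.N1=(suspect,v1) N2.N2=(alive,v0)
Op 6: gossip N2<->N1 -> N2.N0=(dead,v1) N2.N1=(suspect,v1) N2.N2=(alive,v0) | N1.N0=(dead,v1) N1.N1=(suspect,v1) N1.N2=(alive,v0)
Op 7: gossip N0<->N1 -> N0.N0=(dead,v1) N0.N1=(suspect,v1) N0.N2=(alive,v0) | N1.N0=(dead,v1) N1.N1=(suspect,v1) N1.N2=(alive,v0)
Op 8: gossip N1<->N0 -> N1.N0=(dead,v1) N1.N1=(suspect,v1) N1.N2=(alive,v0) | N0.N0=(dead,v1) N0.N1=(suspect,v1) N0.N2=(alive,v0)
Op 9: gossip N2<->N0 -> N2.N0=(dead,v1) N2.N1=(suspect,v1) N2.N2=(alive,v0) | N0.N0=(dead,v1) N0.N1=(suspect,v1) N0.N2=(alive,v0)
Op 10: gossip N2<->N1 -> N2.N0=(dead,v1) N2.N1=(suspect,v1) N2.N2=(alive,v0) | N1.N0=(dead,v1) N1.N1=(suspect,v1) N1.N2=(alive,v0)

Answer: N0=dead,1 N1=suspect,1 N2=alive,0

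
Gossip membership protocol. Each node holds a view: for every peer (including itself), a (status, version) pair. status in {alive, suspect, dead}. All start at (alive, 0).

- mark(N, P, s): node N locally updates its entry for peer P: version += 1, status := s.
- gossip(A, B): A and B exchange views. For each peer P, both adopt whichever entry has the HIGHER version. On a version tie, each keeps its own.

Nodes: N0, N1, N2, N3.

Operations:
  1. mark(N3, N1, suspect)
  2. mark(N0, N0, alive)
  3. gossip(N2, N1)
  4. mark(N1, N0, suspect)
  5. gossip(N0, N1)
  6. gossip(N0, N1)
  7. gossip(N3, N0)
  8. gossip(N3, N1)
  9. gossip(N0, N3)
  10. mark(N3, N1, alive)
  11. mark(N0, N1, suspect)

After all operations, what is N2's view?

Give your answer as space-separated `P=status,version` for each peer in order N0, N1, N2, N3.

Answer: N0=alive,0 N1=alive,0 N2=alive,0 N3=alive,0

Derivation:
Op 1: N3 marks N1=suspect -> (suspect,v1)
Op 2: N0 marks N0=alive -> (alive,v1)
Op 3: gossip N2<->N1 -> N2.N0=(alive,v0) N2.N1=(alive,v0) N2.N2=(alive,v0) N2.N3=(alive,v0) | N1.N0=(alive,v0) N1.N1=(alive,v0) N1.N2=(alive,v0) N1.N3=(alive,v0)
Op 4: N1 marks N0=suspect -> (suspect,v1)
Op 5: gossip N0<->N1 -> N0.N0=(alive,v1) N0.N1=(alive,v0) N0.N2=(alive,v0) N0.N3=(alive,v0) | N1.N0=(suspect,v1) N1.N1=(alive,v0) N1.N2=(alive,v0) N1.N3=(alive,v0)
Op 6: gossip N0<->N1 -> N0.N0=(alive,v1) N0.N1=(alive,v0) N0.N2=(alive,v0) N0.N3=(alive,v0) | N1.N0=(suspect,v1) N1.N1=(alive,v0) N1.N2=(alive,v0) N1.N3=(alive,v0)
Op 7: gossip N3<->N0 -> N3.N0=(alive,v1) N3.N1=(suspect,v1) N3.N2=(alive,v0) N3.N3=(alive,v0) | N0.N0=(alive,v1) N0.N1=(suspect,v1) N0.N2=(alive,v0) N0.N3=(alive,v0)
Op 8: gossip N3<->N1 -> N3.N0=(alive,v1) N3.N1=(suspect,v1) N3.N2=(alive,v0) N3.N3=(alive,v0) | N1.N0=(suspect,v1) N1.N1=(suspect,v1) N1.N2=(alive,v0) N1.N3=(alive,v0)
Op 9: gossip N0<->N3 -> N0.N0=(alive,v1) N0.N1=(suspect,v1) N0.N2=(alive,v0) N0.N3=(alive,v0) | N3.N0=(alive,v1) N3.N1=(suspect,v1) N3.N2=(alive,v0) N3.N3=(alive,v0)
Op 10: N3 marks N1=alive -> (alive,v2)
Op 11: N0 marks N1=suspect -> (suspect,v2)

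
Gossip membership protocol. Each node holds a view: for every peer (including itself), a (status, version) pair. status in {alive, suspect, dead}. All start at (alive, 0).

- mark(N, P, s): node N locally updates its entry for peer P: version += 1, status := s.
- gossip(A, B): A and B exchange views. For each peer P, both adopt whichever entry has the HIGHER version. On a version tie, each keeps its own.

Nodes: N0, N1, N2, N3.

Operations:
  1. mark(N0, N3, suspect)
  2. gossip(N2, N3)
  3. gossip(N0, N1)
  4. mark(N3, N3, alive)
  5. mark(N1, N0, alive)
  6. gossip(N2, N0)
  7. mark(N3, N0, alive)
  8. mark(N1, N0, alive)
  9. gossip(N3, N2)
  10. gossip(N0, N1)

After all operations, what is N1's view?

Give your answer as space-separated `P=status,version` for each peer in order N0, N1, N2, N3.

Op 1: N0 marks N3=suspect -> (suspect,v1)
Op 2: gossip N2<->N3 -> N2.N0=(alive,v0) N2.N1=(alive,v0) N2.N2=(alive,v0) N2.N3=(alive,v0) | N3.N0=(alive,v0) N3.N1=(alive,v0) N3.N2=(alive,v0) N3.N3=(alive,v0)
Op 3: gossip N0<->N1 -> N0.N0=(alive,v0) N0.N1=(alive,v0) N0.N2=(alive,v0) N0.N3=(suspect,v1) | N1.N0=(alive,v0) N1.N1=(alive,v0) N1.N2=(alive,v0) N1.N3=(suspect,v1)
Op 4: N3 marks N3=alive -> (alive,v1)
Op 5: N1 marks N0=alive -> (alive,v1)
Op 6: gossip N2<->N0 -> N2.N0=(alive,v0) N2.N1=(alive,v0) N2.N2=(alive,v0) N2.N3=(suspect,v1) | N0.N0=(alive,v0) N0.N1=(alive,v0) N0.N2=(alive,v0) N0.N3=(suspect,v1)
Op 7: N3 marks N0=alive -> (alive,v1)
Op 8: N1 marks N0=alive -> (alive,v2)
Op 9: gossip N3<->N2 -> N3.N0=(alive,v1) N3.N1=(alive,v0) N3.N2=(alive,v0) N3.N3=(alive,v1) | N2.N0=(alive,v1) N2.N1=(alive,v0) N2.N2=(alive,v0) N2.N3=(suspect,v1)
Op 10: gossip N0<->N1 -> N0.N0=(alive,v2) N0.N1=(alive,v0) N0.N2=(alive,v0) N0.N3=(suspect,v1) | N1.N0=(alive,v2) N1.N1=(alive,v0) N1.N2=(alive,v0) N1.N3=(suspect,v1)

Answer: N0=alive,2 N1=alive,0 N2=alive,0 N3=suspect,1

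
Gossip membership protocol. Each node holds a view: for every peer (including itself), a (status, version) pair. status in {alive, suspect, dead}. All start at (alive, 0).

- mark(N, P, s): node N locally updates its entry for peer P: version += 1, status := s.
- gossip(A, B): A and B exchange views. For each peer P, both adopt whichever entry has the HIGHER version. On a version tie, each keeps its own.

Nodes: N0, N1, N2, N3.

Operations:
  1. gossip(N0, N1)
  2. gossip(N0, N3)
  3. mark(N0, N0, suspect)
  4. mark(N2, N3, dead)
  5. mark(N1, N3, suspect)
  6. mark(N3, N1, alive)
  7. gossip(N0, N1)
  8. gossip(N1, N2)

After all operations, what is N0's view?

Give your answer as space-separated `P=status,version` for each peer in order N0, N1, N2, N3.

Answer: N0=suspect,1 N1=alive,0 N2=alive,0 N3=suspect,1

Derivation:
Op 1: gossip N0<->N1 -> N0.N0=(alive,v0) N0.N1=(alive,v0) N0.N2=(alive,v0) N0.N3=(alive,v0) | N1.N0=(alive,v0) N1.N1=(alive,v0) N1.N2=(alive,v0) N1.N3=(alive,v0)
Op 2: gossip N0<->N3 -> N0.N0=(alive,v0) N0.N1=(alive,v0) N0.N2=(alive,v0) N0.N3=(alive,v0) | N3.N0=(alive,v0) N3.N1=(alive,v0) N3.N2=(alive,v0) N3.N3=(alive,v0)
Op 3: N0 marks N0=suspect -> (suspect,v1)
Op 4: N2 marks N3=dead -> (dead,v1)
Op 5: N1 marks N3=suspect -> (suspect,v1)
Op 6: N3 marks N1=alive -> (alive,v1)
Op 7: gossip N0<->N1 -> N0.N0=(suspect,v1) N0.N1=(alive,v0) N0.N2=(alive,v0) N0.N3=(suspect,v1) | N1.N0=(suspect,v1) N1.N1=(alive,v0) N1.N2=(alive,v0) N1.N3=(suspect,v1)
Op 8: gossip N1<->N2 -> N1.N0=(suspect,v1) N1.N1=(alive,v0) N1.N2=(alive,v0) N1.N3=(suspect,v1) | N2.N0=(suspect,v1) N2.N1=(alive,v0) N2.N2=(alive,v0) N2.N3=(dead,v1)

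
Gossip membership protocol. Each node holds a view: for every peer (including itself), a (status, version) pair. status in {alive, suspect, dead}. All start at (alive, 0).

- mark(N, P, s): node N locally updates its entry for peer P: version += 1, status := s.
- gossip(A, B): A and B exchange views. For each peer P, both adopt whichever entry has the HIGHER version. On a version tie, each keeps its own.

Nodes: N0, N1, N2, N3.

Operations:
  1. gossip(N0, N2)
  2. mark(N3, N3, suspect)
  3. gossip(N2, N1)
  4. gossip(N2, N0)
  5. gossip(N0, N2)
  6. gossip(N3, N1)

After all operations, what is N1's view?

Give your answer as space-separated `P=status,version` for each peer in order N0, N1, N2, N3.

Answer: N0=alive,0 N1=alive,0 N2=alive,0 N3=suspect,1

Derivation:
Op 1: gossip N0<->N2 -> N0.N0=(alive,v0) N0.N1=(alive,v0) N0.N2=(alive,v0) N0.N3=(alive,v0) | N2.N0=(alive,v0) N2.N1=(alive,v0) N2.N2=(alive,v0) N2.N3=(alive,v0)
Op 2: N3 marks N3=suspect -> (suspect,v1)
Op 3: gossip N2<->N1 -> N2.N0=(alive,v0) N2.N1=(alive,v0) N2.N2=(alive,v0) N2.N3=(alive,v0) | N1.N0=(alive,v0) N1.N1=(alive,v0) N1.N2=(alive,v0) N1.N3=(alive,v0)
Op 4: gossip N2<->N0 -> N2.N0=(alive,v0) N2.N1=(alive,v0) N2.N2=(alive,v0) N2.N3=(alive,v0) | N0.N0=(alive,v0) N0.N1=(alive,v0) N0.N2=(alive,v0) N0.N3=(alive,v0)
Op 5: gossip N0<->N2 -> N0.N0=(alive,v0) N0.N1=(alive,v0) N0.N2=(alive,v0) N0.N3=(alive,v0) | N2.N0=(alive,v0) N2.N1=(alive,v0) N2.N2=(alive,v0) N2.N3=(alive,v0)
Op 6: gossip N3<->N1 -> N3.N0=(alive,v0) N3.N1=(alive,v0) N3.N2=(alive,v0) N3.N3=(suspect,v1) | N1.N0=(alive,v0) N1.N1=(alive,v0) N1.N2=(alive,v0) N1.N3=(suspect,v1)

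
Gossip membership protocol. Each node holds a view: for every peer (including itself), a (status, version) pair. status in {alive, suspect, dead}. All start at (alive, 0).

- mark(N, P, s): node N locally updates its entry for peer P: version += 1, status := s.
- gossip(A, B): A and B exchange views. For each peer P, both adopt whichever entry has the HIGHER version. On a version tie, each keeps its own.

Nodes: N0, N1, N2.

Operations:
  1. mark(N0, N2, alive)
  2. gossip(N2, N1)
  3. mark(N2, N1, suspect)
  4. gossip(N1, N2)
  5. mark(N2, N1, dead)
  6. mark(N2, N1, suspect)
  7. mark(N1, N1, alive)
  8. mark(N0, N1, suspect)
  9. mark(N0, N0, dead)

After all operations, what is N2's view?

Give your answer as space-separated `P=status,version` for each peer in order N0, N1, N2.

Answer: N0=alive,0 N1=suspect,3 N2=alive,0

Derivation:
Op 1: N0 marks N2=alive -> (alive,v1)
Op 2: gossip N2<->N1 -> N2.N0=(alive,v0) N2.N1=(alive,v0) N2.N2=(alive,v0) | N1.N0=(alive,v0) N1.N1=(alive,v0) N1.N2=(alive,v0)
Op 3: N2 marks N1=suspect -> (suspect,v1)
Op 4: gossip N1<->N2 -> N1.N0=(alive,v0) N1.N1=(suspect,v1) N1.N2=(alive,v0) | N2.N0=(alive,v0) N2.N1=(suspect,v1) N2.N2=(alive,v0)
Op 5: N2 marks N1=dead -> (dead,v2)
Op 6: N2 marks N1=suspect -> (suspect,v3)
Op 7: N1 marks N1=alive -> (alive,v2)
Op 8: N0 marks N1=suspect -> (suspect,v1)
Op 9: N0 marks N0=dead -> (dead,v1)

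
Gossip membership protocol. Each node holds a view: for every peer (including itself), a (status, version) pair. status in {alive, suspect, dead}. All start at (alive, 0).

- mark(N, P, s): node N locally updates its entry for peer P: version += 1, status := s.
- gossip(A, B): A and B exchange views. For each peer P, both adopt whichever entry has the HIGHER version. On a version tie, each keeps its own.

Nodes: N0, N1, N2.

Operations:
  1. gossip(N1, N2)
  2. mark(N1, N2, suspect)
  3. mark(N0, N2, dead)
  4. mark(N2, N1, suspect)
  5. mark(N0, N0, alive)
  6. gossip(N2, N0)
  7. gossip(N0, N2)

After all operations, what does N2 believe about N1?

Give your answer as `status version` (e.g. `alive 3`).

Op 1: gossip N1<->N2 -> N1.N0=(alive,v0) N1.N1=(alive,v0) N1.N2=(alive,v0) | N2.N0=(alive,v0) N2.N1=(alive,v0) N2.N2=(alive,v0)
Op 2: N1 marks N2=suspect -> (suspect,v1)
Op 3: N0 marks N2=dead -> (dead,v1)
Op 4: N2 marks N1=suspect -> (suspect,v1)
Op 5: N0 marks N0=alive -> (alive,v1)
Op 6: gossip N2<->N0 -> N2.N0=(alive,v1) N2.N1=(suspect,v1) N2.N2=(dead,v1) | N0.N0=(alive,v1) N0.N1=(suspect,v1) N0.N2=(dead,v1)
Op 7: gossip N0<->N2 -> N0.N0=(alive,v1) N0.N1=(suspect,v1) N0.N2=(dead,v1) | N2.N0=(alive,v1) N2.N1=(suspect,v1) N2.N2=(dead,v1)

Answer: suspect 1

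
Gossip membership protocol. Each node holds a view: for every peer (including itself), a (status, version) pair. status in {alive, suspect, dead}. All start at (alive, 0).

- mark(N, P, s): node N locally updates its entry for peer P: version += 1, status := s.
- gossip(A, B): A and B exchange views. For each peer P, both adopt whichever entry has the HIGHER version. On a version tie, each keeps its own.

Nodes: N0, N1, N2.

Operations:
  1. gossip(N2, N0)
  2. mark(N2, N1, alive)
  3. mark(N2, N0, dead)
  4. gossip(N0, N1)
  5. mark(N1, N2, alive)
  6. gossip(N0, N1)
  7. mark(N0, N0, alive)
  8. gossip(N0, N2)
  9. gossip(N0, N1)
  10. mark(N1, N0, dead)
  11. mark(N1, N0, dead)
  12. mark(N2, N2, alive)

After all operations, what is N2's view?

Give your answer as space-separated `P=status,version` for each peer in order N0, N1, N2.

Answer: N0=dead,1 N1=alive,1 N2=alive,2

Derivation:
Op 1: gossip N2<->N0 -> N2.N0=(alive,v0) N2.N1=(alive,v0) N2.N2=(alive,v0) | N0.N0=(alive,v0) N0.N1=(alive,v0) N0.N2=(alive,v0)
Op 2: N2 marks N1=alive -> (alive,v1)
Op 3: N2 marks N0=dead -> (dead,v1)
Op 4: gossip N0<->N1 -> N0.N0=(alive,v0) N0.N1=(alive,v0) N0.N2=(alive,v0) | N1.N0=(alive,v0) N1.N1=(alive,v0) N1.N2=(alive,v0)
Op 5: N1 marks N2=alive -> (alive,v1)
Op 6: gossip N0<->N1 -> N0.N0=(alive,v0) N0.N1=(alive,v0) N0.N2=(alive,v1) | N1.N0=(alive,v0) N1.N1=(alive,v0) N1.N2=(alive,v1)
Op 7: N0 marks N0=alive -> (alive,v1)
Op 8: gossip N0<->N2 -> N0.N0=(alive,v1) N0.N1=(alive,v1) N0.N2=(alive,v1) | N2.N0=(dead,v1) N2.N1=(alive,v1) N2.N2=(alive,v1)
Op 9: gossip N0<->N1 -> N0.N0=(alive,v1) N0.N1=(alive,v1) N0.N2=(alive,v1) | N1.N0=(alive,v1) N1.N1=(alive,v1) N1.N2=(alive,v1)
Op 10: N1 marks N0=dead -> (dead,v2)
Op 11: N1 marks N0=dead -> (dead,v3)
Op 12: N2 marks N2=alive -> (alive,v2)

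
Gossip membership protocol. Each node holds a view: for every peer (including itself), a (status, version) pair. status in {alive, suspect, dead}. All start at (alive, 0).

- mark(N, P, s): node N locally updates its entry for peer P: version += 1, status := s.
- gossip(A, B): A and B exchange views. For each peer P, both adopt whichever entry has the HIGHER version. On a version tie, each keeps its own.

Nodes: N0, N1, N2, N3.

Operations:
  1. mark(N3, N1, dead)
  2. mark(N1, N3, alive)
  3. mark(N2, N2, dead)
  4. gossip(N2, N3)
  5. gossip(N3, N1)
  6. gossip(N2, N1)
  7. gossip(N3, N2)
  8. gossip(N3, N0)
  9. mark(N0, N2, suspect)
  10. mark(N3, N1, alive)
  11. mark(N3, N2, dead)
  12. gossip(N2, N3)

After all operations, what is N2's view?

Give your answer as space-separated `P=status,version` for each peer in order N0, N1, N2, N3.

Answer: N0=alive,0 N1=alive,2 N2=dead,2 N3=alive,1

Derivation:
Op 1: N3 marks N1=dead -> (dead,v1)
Op 2: N1 marks N3=alive -> (alive,v1)
Op 3: N2 marks N2=dead -> (dead,v1)
Op 4: gossip N2<->N3 -> N2.N0=(alive,v0) N2.N1=(dead,v1) N2.N2=(dead,v1) N2.N3=(alive,v0) | N3.N0=(alive,v0) N3.N1=(dead,v1) N3.N2=(dead,v1) N3.N3=(alive,v0)
Op 5: gossip N3<->N1 -> N3.N0=(alive,v0) N3.N1=(dead,v1) N3.N2=(dead,v1) N3.N3=(alive,v1) | N1.N0=(alive,v0) N1.N1=(dead,v1) N1.N2=(dead,v1) N1.N3=(alive,v1)
Op 6: gossip N2<->N1 -> N2.N0=(alive,v0) N2.N1=(dead,v1) N2.N2=(dead,v1) N2.N3=(alive,v1) | N1.N0=(alive,v0) N1.N1=(dead,v1) N1.N2=(dead,v1) N1.N3=(alive,v1)
Op 7: gossip N3<->N2 -> N3.N0=(alive,v0) N3.N1=(dead,v1) N3.N2=(dead,v1) N3.N3=(alive,v1) | N2.N0=(alive,v0) N2.N1=(dead,v1) N2.N2=(dead,v1) N2.N3=(alive,v1)
Op 8: gossip N3<->N0 -> N3.N0=(alive,v0) N3.N1=(dead,v1) N3.N2=(dead,v1) N3.N3=(alive,v1) | N0.N0=(alive,v0) N0.N1=(dead,v1) N0.N2=(dead,v1) N0.N3=(alive,v1)
Op 9: N0 marks N2=suspect -> (suspect,v2)
Op 10: N3 marks N1=alive -> (alive,v2)
Op 11: N3 marks N2=dead -> (dead,v2)
Op 12: gossip N2<->N3 -> N2.N0=(alive,v0) N2.N1=(alive,v2) N2.N2=(dead,v2) N2.N3=(alive,v1) | N3.N0=(alive,v0) N3.N1=(alive,v2) N3.N2=(dead,v2) N3.N3=(alive,v1)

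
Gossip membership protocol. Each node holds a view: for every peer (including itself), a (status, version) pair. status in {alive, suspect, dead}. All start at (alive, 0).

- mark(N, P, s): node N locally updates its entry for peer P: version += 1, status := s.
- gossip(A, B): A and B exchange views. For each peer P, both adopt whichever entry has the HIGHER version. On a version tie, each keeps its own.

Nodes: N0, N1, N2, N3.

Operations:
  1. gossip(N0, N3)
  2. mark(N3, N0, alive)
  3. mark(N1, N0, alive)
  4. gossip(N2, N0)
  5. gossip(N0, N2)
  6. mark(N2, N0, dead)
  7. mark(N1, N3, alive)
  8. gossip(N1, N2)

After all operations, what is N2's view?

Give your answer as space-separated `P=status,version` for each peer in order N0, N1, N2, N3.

Op 1: gossip N0<->N3 -> N0.N0=(alive,v0) N0.N1=(alive,v0) N0.N2=(alive,v0) N0.N3=(alive,v0) | N3.N0=(alive,v0) N3.N1=(alive,v0) N3.N2=(alive,v0) N3.N3=(alive,v0)
Op 2: N3 marks N0=alive -> (alive,v1)
Op 3: N1 marks N0=alive -> (alive,v1)
Op 4: gossip N2<->N0 -> N2.N0=(alive,v0) N2.N1=(alive,v0) N2.N2=(alive,v0) N2.N3=(alive,v0) | N0.N0=(alive,v0) N0.N1=(alive,v0) N0.N2=(alive,v0) N0.N3=(alive,v0)
Op 5: gossip N0<->N2 -> N0.N0=(alive,v0) N0.N1=(alive,v0) N0.N2=(alive,v0) N0.N3=(alive,v0) | N2.N0=(alive,v0) N2.N1=(alive,v0) N2.N2=(alive,v0) N2.N3=(alive,v0)
Op 6: N2 marks N0=dead -> (dead,v1)
Op 7: N1 marks N3=alive -> (alive,v1)
Op 8: gossip N1<->N2 -> N1.N0=(alive,v1) N1.N1=(alive,v0) N1.N2=(alive,v0) N1.N3=(alive,v1) | N2.N0=(dead,v1) N2.N1=(alive,v0) N2.N2=(alive,v0) N2.N3=(alive,v1)

Answer: N0=dead,1 N1=alive,0 N2=alive,0 N3=alive,1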